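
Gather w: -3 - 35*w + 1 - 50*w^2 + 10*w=-50*w^2 - 25*w - 2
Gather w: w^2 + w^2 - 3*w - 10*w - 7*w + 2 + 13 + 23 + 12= 2*w^2 - 20*w + 50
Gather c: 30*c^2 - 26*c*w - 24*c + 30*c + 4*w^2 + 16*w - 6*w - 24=30*c^2 + c*(6 - 26*w) + 4*w^2 + 10*w - 24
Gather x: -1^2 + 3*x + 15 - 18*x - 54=-15*x - 40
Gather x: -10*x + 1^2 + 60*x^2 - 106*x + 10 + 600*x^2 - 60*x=660*x^2 - 176*x + 11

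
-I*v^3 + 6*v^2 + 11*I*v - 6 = (v + 2*I)*(v + 3*I)*(-I*v + 1)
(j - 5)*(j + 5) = j^2 - 25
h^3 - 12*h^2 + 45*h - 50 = (h - 5)^2*(h - 2)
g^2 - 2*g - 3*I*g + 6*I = (g - 2)*(g - 3*I)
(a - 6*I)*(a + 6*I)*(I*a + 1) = I*a^3 + a^2 + 36*I*a + 36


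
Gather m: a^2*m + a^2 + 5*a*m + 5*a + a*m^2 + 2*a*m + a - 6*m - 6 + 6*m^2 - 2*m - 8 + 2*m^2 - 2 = a^2 + 6*a + m^2*(a + 8) + m*(a^2 + 7*a - 8) - 16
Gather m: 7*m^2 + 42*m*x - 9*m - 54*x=7*m^2 + m*(42*x - 9) - 54*x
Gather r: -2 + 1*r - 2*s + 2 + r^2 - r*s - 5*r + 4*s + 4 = r^2 + r*(-s - 4) + 2*s + 4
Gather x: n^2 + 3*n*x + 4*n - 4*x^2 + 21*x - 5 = n^2 + 4*n - 4*x^2 + x*(3*n + 21) - 5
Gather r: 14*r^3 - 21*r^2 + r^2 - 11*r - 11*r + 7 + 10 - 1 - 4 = 14*r^3 - 20*r^2 - 22*r + 12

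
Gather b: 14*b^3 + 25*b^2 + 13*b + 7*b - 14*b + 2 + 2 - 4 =14*b^3 + 25*b^2 + 6*b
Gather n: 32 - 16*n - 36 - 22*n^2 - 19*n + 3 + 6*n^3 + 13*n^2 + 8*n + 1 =6*n^3 - 9*n^2 - 27*n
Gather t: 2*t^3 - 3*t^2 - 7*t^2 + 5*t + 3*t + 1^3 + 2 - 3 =2*t^3 - 10*t^2 + 8*t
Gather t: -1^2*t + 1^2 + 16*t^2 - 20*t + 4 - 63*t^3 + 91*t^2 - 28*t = -63*t^3 + 107*t^2 - 49*t + 5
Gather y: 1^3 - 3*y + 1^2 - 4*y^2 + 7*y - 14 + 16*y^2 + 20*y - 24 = 12*y^2 + 24*y - 36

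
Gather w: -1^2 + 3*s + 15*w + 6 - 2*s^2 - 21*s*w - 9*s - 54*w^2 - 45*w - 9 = -2*s^2 - 6*s - 54*w^2 + w*(-21*s - 30) - 4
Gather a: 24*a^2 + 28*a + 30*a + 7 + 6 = 24*a^2 + 58*a + 13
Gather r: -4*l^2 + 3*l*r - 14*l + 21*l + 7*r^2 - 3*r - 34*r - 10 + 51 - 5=-4*l^2 + 7*l + 7*r^2 + r*(3*l - 37) + 36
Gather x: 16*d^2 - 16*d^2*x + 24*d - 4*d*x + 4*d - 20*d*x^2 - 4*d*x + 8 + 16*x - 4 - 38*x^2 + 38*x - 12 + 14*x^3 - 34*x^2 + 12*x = 16*d^2 + 28*d + 14*x^3 + x^2*(-20*d - 72) + x*(-16*d^2 - 8*d + 66) - 8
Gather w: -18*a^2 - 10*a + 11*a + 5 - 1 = -18*a^2 + a + 4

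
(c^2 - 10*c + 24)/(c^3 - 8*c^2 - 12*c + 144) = (c - 4)/(c^2 - 2*c - 24)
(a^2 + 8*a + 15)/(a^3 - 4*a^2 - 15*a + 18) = (a + 5)/(a^2 - 7*a + 6)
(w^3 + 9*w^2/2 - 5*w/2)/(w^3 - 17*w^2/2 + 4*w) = (w + 5)/(w - 8)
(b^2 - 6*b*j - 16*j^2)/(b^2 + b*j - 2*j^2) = (b - 8*j)/(b - j)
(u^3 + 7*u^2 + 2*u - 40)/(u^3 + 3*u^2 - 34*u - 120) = (u - 2)/(u - 6)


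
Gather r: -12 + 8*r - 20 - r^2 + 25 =-r^2 + 8*r - 7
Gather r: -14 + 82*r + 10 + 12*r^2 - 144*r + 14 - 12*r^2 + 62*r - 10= 0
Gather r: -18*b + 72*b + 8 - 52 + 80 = 54*b + 36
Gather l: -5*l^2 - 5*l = -5*l^2 - 5*l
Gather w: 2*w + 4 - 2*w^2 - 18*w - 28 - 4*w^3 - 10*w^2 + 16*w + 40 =-4*w^3 - 12*w^2 + 16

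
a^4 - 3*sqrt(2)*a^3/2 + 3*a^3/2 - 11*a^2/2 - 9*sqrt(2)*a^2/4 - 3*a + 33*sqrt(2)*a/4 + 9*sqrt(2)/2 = (a - 2)*(a + 1/2)*(a + 3)*(a - 3*sqrt(2)/2)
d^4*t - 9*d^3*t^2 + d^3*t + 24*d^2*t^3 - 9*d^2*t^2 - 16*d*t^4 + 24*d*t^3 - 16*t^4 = (d - 4*t)^2*(d - t)*(d*t + t)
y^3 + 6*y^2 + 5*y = y*(y + 1)*(y + 5)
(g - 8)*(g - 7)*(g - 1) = g^3 - 16*g^2 + 71*g - 56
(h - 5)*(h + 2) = h^2 - 3*h - 10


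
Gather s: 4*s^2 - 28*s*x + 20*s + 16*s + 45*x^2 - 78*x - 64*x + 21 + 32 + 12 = 4*s^2 + s*(36 - 28*x) + 45*x^2 - 142*x + 65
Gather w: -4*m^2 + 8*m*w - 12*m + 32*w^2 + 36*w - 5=-4*m^2 - 12*m + 32*w^2 + w*(8*m + 36) - 5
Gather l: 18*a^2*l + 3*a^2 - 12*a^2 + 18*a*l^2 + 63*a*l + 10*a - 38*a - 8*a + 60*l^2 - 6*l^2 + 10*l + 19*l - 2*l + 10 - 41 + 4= -9*a^2 - 36*a + l^2*(18*a + 54) + l*(18*a^2 + 63*a + 27) - 27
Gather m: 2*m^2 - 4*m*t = 2*m^2 - 4*m*t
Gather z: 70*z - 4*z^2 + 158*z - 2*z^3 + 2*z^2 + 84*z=-2*z^3 - 2*z^2 + 312*z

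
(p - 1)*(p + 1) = p^2 - 1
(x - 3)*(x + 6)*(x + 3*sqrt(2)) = x^3 + 3*x^2 + 3*sqrt(2)*x^2 - 18*x + 9*sqrt(2)*x - 54*sqrt(2)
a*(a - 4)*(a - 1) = a^3 - 5*a^2 + 4*a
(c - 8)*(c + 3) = c^2 - 5*c - 24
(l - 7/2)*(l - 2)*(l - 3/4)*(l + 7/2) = l^4 - 11*l^3/4 - 43*l^2/4 + 539*l/16 - 147/8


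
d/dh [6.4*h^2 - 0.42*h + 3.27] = 12.8*h - 0.42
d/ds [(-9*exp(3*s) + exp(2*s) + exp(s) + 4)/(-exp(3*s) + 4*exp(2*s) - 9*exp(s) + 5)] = (-35*exp(4*s) + 164*exp(3*s) - 136*exp(2*s) - 22*exp(s) + 41)*exp(s)/(exp(6*s) - 8*exp(5*s) + 34*exp(4*s) - 82*exp(3*s) + 121*exp(2*s) - 90*exp(s) + 25)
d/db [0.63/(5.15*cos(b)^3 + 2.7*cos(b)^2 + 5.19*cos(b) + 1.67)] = (9.7335*cos(b)^2 + 3.402*cos(b) + 3.2697)*sin(b)/(5.15*cos(b)^3 + 2.7*cos(b)^2 + 5.19*cos(b) + 1.67)^2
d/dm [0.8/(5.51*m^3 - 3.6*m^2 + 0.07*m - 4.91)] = (-13.224*m^2 + 5.76*m - 0.056)/(5.51*m^3 - 3.6*m^2 + 0.07*m - 4.91)^2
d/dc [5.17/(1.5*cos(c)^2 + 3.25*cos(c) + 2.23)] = (15.51*cos(c) + 16.8025)*sin(c)/(1.5*cos(c)^2 + 3.25*cos(c) + 2.23)^2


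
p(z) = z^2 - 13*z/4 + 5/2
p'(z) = 2*z - 13/4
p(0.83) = 0.49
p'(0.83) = -1.59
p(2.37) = 0.41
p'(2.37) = 1.49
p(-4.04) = 31.95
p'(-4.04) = -11.33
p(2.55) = 0.72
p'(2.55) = 1.85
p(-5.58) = 51.77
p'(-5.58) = -14.41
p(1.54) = -0.13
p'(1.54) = -0.17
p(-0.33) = 3.68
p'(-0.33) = -3.91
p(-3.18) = 22.95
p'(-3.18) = -9.61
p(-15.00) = 276.25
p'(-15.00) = -33.25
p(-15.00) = 276.25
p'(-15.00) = -33.25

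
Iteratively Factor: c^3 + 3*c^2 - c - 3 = (c + 3)*(c^2 - 1) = (c - 1)*(c + 3)*(c + 1)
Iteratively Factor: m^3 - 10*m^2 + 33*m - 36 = (m - 4)*(m^2 - 6*m + 9) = (m - 4)*(m - 3)*(m - 3)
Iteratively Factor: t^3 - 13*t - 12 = (t + 1)*(t^2 - t - 12) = (t - 4)*(t + 1)*(t + 3)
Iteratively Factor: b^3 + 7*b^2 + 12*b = (b + 4)*(b^2 + 3*b) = b*(b + 4)*(b + 3)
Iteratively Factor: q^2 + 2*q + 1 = (q + 1)*(q + 1)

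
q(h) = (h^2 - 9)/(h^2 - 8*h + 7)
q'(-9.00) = -0.04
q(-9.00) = 0.45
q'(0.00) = -1.47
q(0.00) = -1.29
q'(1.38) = -9.44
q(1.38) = 3.32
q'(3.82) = -0.83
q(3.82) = -0.62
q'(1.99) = -1.63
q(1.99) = 1.02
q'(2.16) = -1.28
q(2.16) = 0.77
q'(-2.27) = -0.20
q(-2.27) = -0.13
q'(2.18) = -1.24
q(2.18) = 0.75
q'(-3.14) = -0.14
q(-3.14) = 0.02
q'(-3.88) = -0.11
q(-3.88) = 0.11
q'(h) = 2*h/(h^2 - 8*h + 7) + (8 - 2*h)*(h^2 - 9)/(h^2 - 8*h + 7)^2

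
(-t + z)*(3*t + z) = -3*t^2 + 2*t*z + z^2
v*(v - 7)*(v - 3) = v^3 - 10*v^2 + 21*v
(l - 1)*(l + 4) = l^2 + 3*l - 4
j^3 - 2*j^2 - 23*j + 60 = (j - 4)*(j - 3)*(j + 5)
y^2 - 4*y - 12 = (y - 6)*(y + 2)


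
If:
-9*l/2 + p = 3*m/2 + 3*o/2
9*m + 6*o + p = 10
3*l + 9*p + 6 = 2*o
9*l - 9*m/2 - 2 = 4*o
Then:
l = -44/699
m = 5116/699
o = -2068/233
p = -610/233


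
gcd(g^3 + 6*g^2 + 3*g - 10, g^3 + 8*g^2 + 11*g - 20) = g^2 + 4*g - 5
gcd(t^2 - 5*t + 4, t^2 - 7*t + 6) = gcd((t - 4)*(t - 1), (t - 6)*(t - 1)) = t - 1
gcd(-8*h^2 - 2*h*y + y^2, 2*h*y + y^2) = 2*h + y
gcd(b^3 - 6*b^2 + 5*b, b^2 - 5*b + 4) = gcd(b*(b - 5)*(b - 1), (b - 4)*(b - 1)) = b - 1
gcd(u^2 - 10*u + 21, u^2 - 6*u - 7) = u - 7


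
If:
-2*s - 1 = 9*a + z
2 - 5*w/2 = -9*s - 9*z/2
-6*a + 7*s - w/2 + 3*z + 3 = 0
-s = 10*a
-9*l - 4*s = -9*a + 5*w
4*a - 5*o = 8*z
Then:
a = 5/349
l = 2395/3141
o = 2372/1745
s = -50/349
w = -430/349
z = -294/349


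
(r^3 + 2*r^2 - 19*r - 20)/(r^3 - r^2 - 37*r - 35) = (r - 4)/(r - 7)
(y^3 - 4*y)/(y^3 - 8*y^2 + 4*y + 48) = y*(y - 2)/(y^2 - 10*y + 24)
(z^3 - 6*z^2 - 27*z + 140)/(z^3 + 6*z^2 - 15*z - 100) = (z - 7)/(z + 5)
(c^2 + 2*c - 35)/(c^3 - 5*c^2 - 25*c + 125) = (c + 7)/(c^2 - 25)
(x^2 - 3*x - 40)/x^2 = 1 - 3/x - 40/x^2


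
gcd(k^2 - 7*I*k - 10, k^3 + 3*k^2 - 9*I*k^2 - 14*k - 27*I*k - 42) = k - 2*I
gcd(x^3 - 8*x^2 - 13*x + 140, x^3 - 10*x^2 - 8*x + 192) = x + 4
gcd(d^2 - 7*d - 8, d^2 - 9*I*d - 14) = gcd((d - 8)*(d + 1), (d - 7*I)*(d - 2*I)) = 1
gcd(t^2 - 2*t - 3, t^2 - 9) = t - 3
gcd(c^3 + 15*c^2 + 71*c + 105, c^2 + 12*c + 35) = c^2 + 12*c + 35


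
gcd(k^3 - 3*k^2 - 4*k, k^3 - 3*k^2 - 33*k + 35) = 1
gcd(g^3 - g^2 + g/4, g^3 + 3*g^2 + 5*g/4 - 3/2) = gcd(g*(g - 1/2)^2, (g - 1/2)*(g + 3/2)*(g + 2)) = g - 1/2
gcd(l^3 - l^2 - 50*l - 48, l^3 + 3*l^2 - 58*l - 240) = l^2 - 2*l - 48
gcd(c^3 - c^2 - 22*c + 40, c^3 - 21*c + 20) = c^2 + c - 20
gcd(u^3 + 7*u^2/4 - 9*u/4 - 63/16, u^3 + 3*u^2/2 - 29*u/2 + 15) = u - 3/2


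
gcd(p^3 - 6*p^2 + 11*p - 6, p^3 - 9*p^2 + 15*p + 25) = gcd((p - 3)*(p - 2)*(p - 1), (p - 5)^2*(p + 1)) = 1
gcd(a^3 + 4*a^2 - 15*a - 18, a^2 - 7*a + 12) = a - 3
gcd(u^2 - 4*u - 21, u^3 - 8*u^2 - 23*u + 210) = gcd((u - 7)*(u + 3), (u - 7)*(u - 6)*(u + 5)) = u - 7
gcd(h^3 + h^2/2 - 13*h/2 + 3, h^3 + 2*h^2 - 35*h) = 1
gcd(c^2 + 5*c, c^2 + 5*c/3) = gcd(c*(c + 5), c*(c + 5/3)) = c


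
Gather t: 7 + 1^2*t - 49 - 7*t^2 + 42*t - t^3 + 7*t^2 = -t^3 + 43*t - 42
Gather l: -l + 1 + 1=2 - l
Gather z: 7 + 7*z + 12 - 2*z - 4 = 5*z + 15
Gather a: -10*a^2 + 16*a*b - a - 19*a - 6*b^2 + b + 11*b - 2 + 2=-10*a^2 + a*(16*b - 20) - 6*b^2 + 12*b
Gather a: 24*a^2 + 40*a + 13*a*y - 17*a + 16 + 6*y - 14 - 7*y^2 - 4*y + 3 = 24*a^2 + a*(13*y + 23) - 7*y^2 + 2*y + 5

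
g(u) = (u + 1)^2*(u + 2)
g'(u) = (u + 1)^2 + (u + 2)*(2*u + 2)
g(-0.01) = 1.95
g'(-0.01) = 4.92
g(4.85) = 234.42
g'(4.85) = 114.37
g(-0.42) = 0.53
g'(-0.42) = 2.17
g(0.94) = 11.06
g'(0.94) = 15.17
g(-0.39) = 0.60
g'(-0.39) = 2.34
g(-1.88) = 0.09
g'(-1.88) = 0.56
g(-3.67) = -11.91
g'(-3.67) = 16.05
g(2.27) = 45.66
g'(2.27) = 38.62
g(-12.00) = -1210.00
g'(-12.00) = 341.00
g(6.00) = 392.00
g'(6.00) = 161.00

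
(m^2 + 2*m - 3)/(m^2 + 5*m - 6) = (m + 3)/(m + 6)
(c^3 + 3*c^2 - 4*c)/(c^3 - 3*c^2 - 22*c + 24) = c/(c - 6)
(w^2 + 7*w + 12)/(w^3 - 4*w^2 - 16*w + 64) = (w + 3)/(w^2 - 8*w + 16)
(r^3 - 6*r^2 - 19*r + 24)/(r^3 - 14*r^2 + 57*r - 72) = (r^2 + 2*r - 3)/(r^2 - 6*r + 9)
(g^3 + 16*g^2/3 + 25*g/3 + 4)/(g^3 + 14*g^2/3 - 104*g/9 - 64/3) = 3*(g^2 + 4*g + 3)/(3*g^2 + 10*g - 48)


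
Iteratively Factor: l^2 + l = (l)*(l + 1)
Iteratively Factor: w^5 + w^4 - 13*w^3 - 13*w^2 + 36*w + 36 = (w - 3)*(w^4 + 4*w^3 - w^2 - 16*w - 12) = (w - 3)*(w - 2)*(w^3 + 6*w^2 + 11*w + 6) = (w - 3)*(w - 2)*(w + 2)*(w^2 + 4*w + 3) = (w - 3)*(w - 2)*(w + 1)*(w + 2)*(w + 3)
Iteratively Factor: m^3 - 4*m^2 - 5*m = (m)*(m^2 - 4*m - 5) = m*(m + 1)*(m - 5)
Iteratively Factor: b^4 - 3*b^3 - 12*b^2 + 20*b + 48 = (b - 4)*(b^3 + b^2 - 8*b - 12) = (b - 4)*(b + 2)*(b^2 - b - 6) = (b - 4)*(b - 3)*(b + 2)*(b + 2)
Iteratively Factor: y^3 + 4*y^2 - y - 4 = (y - 1)*(y^2 + 5*y + 4) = (y - 1)*(y + 1)*(y + 4)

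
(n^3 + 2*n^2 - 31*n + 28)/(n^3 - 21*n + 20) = (n + 7)/(n + 5)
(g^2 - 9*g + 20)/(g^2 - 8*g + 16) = (g - 5)/(g - 4)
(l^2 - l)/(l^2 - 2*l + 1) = l/(l - 1)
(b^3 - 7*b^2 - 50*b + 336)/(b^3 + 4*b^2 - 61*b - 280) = (b - 6)/(b + 5)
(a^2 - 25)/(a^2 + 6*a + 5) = (a - 5)/(a + 1)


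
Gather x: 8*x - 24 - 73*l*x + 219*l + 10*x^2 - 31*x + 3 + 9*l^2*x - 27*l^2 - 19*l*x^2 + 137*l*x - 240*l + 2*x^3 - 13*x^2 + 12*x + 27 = -27*l^2 - 21*l + 2*x^3 + x^2*(-19*l - 3) + x*(9*l^2 + 64*l - 11) + 6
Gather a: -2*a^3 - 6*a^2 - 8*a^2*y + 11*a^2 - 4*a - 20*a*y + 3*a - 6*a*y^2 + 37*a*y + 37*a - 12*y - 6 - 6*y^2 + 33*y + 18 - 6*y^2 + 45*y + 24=-2*a^3 + a^2*(5 - 8*y) + a*(-6*y^2 + 17*y + 36) - 12*y^2 + 66*y + 36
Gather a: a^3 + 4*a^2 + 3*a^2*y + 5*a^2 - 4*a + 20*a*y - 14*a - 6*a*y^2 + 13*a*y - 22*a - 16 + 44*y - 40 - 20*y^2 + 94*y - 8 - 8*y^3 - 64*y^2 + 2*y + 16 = a^3 + a^2*(3*y + 9) + a*(-6*y^2 + 33*y - 40) - 8*y^3 - 84*y^2 + 140*y - 48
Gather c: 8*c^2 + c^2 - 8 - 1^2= 9*c^2 - 9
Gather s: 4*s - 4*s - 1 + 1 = 0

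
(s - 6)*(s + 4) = s^2 - 2*s - 24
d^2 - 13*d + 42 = (d - 7)*(d - 6)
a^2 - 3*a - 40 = (a - 8)*(a + 5)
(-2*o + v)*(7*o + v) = -14*o^2 + 5*o*v + v^2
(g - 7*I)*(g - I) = g^2 - 8*I*g - 7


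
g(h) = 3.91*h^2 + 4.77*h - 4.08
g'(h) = 7.82*h + 4.77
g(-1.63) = -1.47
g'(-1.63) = -7.98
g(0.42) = -1.39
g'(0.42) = 8.05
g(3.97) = 76.48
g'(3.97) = 35.82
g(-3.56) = 28.49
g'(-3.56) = -23.07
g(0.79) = 2.13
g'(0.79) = 10.95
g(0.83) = 2.57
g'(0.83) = 11.26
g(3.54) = 61.80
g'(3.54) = 32.45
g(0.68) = 0.97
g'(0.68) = 10.09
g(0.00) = -4.08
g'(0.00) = 4.77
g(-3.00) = 16.80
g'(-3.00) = -18.69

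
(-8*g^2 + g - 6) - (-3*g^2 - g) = -5*g^2 + 2*g - 6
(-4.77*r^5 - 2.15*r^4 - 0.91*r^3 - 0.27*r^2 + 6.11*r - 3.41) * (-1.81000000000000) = 8.6337*r^5 + 3.8915*r^4 + 1.6471*r^3 + 0.4887*r^2 - 11.0591*r + 6.1721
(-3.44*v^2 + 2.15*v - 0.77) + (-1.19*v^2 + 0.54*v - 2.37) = -4.63*v^2 + 2.69*v - 3.14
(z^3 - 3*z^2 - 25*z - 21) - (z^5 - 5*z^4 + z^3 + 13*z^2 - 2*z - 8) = -z^5 + 5*z^4 - 16*z^2 - 23*z - 13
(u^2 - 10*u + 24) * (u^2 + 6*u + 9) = u^4 - 4*u^3 - 27*u^2 + 54*u + 216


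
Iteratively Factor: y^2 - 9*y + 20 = (y - 5)*(y - 4)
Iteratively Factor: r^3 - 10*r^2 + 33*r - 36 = (r - 3)*(r^2 - 7*r + 12) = (r - 3)^2*(r - 4)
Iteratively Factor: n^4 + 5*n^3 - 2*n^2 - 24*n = (n + 4)*(n^3 + n^2 - 6*n) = n*(n + 4)*(n^2 + n - 6) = n*(n - 2)*(n + 4)*(n + 3)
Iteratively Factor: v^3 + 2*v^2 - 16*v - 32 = (v + 4)*(v^2 - 2*v - 8) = (v - 4)*(v + 4)*(v + 2)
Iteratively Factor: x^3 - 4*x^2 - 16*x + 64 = (x - 4)*(x^2 - 16) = (x - 4)*(x + 4)*(x - 4)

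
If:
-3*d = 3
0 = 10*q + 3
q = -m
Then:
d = -1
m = 3/10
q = -3/10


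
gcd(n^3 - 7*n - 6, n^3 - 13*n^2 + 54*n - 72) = n - 3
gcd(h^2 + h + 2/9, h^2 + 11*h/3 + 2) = h + 2/3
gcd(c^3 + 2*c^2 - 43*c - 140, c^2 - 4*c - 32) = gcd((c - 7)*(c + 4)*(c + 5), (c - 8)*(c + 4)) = c + 4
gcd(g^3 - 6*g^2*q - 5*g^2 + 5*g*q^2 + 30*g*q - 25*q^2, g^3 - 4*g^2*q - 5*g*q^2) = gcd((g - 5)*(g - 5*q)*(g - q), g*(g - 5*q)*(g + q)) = -g + 5*q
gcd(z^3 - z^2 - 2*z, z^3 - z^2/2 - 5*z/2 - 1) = z^2 - z - 2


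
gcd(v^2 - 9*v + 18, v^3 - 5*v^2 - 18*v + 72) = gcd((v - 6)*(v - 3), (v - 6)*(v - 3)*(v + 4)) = v^2 - 9*v + 18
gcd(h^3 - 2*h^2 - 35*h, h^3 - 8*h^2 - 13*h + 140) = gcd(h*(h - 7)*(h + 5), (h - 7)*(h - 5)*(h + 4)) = h - 7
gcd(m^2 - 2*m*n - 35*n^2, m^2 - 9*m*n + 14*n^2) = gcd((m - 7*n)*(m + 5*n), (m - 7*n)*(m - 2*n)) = m - 7*n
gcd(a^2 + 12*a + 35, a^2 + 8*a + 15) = a + 5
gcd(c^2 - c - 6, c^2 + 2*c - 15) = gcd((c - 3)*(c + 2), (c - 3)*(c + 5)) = c - 3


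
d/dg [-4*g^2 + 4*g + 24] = 4 - 8*g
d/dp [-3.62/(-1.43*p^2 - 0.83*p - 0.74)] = (-10.3532*p - 3.0046)/(1.43*p^2 + 0.83*p + 0.74)^2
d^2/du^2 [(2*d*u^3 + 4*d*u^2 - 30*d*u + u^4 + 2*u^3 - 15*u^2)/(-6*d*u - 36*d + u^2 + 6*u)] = 2*(-4*u*(-3*d + u + 3)^2*(2*d*u^2 + 4*d*u - 30*d + u^3 + 2*u^2 - 15*u) + (6*d*u + 36*d - u^2 - 6*u)^2*(-6*d*u - 4*d - 6*u^2 - 6*u + 15) + (6*d*u + 36*d - u^2 - 6*u)*(-2*d*u^3 - 4*d*u^2 + 30*d*u - u^4 - 2*u^3 + 15*u^2 - 4*(-3*d + u + 3)*(3*d*u^2 + 4*d*u - 15*d + 2*u^3 + 3*u^2 - 15*u)))/(6*d*u + 36*d - u^2 - 6*u)^3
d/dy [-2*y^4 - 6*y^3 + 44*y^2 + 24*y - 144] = -8*y^3 - 18*y^2 + 88*y + 24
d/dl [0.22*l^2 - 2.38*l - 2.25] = 0.44*l - 2.38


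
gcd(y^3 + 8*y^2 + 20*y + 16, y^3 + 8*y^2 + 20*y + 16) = y^3 + 8*y^2 + 20*y + 16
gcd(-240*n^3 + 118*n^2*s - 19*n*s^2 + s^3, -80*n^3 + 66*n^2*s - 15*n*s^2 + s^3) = 40*n^2 - 13*n*s + s^2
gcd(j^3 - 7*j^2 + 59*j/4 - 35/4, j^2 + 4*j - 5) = j - 1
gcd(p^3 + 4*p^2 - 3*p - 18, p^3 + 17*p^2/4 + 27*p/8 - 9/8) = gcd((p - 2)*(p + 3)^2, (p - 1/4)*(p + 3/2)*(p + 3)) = p + 3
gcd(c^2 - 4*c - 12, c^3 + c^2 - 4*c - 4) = c + 2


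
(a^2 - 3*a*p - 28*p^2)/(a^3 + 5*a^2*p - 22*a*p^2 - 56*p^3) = (a^2 - 3*a*p - 28*p^2)/(a^3 + 5*a^2*p - 22*a*p^2 - 56*p^3)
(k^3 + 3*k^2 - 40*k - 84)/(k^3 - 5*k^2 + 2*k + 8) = (k^3 + 3*k^2 - 40*k - 84)/(k^3 - 5*k^2 + 2*k + 8)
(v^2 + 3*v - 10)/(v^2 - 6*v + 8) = (v + 5)/(v - 4)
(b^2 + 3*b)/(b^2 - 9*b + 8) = b*(b + 3)/(b^2 - 9*b + 8)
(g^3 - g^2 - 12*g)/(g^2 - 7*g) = (g^2 - g - 12)/(g - 7)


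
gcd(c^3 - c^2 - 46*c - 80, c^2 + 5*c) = c + 5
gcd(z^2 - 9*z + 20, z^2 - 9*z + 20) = z^2 - 9*z + 20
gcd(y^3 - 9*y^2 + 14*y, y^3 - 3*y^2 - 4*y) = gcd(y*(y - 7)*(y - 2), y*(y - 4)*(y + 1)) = y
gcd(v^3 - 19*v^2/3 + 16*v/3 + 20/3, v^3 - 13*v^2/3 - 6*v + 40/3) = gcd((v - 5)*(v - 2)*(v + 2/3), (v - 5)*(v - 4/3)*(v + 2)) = v - 5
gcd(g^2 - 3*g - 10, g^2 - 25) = g - 5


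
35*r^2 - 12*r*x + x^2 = (-7*r + x)*(-5*r + x)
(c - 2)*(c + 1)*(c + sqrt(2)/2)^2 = c^4 - c^3 + sqrt(2)*c^3 - 3*c^2/2 - sqrt(2)*c^2 - 2*sqrt(2)*c - c/2 - 1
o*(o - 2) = o^2 - 2*o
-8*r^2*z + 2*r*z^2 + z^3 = z*(-2*r + z)*(4*r + z)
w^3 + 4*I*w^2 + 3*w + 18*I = (w - 2*I)*(w + 3*I)^2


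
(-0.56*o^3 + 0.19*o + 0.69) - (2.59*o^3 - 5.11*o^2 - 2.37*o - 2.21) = -3.15*o^3 + 5.11*o^2 + 2.56*o + 2.9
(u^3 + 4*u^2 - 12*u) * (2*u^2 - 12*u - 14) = 2*u^5 - 4*u^4 - 86*u^3 + 88*u^2 + 168*u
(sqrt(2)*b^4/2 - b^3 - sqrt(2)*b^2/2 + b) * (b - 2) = sqrt(2)*b^5/2 - sqrt(2)*b^4 - b^4 - sqrt(2)*b^3/2 + 2*b^3 + b^2 + sqrt(2)*b^2 - 2*b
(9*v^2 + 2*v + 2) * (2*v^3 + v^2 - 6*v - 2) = 18*v^5 + 13*v^4 - 48*v^3 - 28*v^2 - 16*v - 4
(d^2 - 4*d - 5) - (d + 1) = d^2 - 5*d - 6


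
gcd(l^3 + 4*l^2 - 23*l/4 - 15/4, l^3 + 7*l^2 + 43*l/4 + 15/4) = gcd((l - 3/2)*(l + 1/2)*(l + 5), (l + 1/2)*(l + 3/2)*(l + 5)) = l^2 + 11*l/2 + 5/2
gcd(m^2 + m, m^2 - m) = m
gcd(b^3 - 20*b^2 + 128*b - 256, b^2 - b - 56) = b - 8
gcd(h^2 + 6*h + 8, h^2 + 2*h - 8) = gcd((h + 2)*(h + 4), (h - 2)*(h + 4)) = h + 4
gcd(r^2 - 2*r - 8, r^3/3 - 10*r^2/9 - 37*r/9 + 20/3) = 1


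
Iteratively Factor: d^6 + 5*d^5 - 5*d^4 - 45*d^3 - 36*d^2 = (d + 4)*(d^5 + d^4 - 9*d^3 - 9*d^2) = d*(d + 4)*(d^4 + d^3 - 9*d^2 - 9*d) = d^2*(d + 4)*(d^3 + d^2 - 9*d - 9) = d^2*(d + 1)*(d + 4)*(d^2 - 9) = d^2*(d + 1)*(d + 3)*(d + 4)*(d - 3)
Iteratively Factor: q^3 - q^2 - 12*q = (q - 4)*(q^2 + 3*q) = (q - 4)*(q + 3)*(q)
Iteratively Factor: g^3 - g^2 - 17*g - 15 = (g - 5)*(g^2 + 4*g + 3) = (g - 5)*(g + 3)*(g + 1)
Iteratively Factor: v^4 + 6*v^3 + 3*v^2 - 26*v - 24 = (v + 3)*(v^3 + 3*v^2 - 6*v - 8) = (v - 2)*(v + 3)*(v^2 + 5*v + 4) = (v - 2)*(v + 1)*(v + 3)*(v + 4)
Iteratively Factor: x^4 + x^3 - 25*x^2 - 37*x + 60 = (x - 1)*(x^3 + 2*x^2 - 23*x - 60) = (x - 1)*(x + 3)*(x^2 - x - 20) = (x - 1)*(x + 3)*(x + 4)*(x - 5)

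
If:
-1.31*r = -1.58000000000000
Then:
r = 1.21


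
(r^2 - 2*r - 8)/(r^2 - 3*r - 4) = (r + 2)/(r + 1)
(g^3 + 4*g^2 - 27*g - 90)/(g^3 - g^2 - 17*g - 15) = (g + 6)/(g + 1)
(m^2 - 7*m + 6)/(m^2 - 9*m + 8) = (m - 6)/(m - 8)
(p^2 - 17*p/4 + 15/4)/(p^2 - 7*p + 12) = (p - 5/4)/(p - 4)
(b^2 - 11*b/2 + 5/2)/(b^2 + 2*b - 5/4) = 2*(b - 5)/(2*b + 5)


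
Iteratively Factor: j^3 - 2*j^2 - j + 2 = (j + 1)*(j^2 - 3*j + 2) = (j - 2)*(j + 1)*(j - 1)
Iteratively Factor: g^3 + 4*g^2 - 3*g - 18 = (g + 3)*(g^2 + g - 6) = (g + 3)^2*(g - 2)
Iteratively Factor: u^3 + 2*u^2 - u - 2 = (u + 2)*(u^2 - 1) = (u + 1)*(u + 2)*(u - 1)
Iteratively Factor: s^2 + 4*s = (s)*(s + 4)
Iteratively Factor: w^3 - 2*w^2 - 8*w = (w)*(w^2 - 2*w - 8) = w*(w + 2)*(w - 4)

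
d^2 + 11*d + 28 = (d + 4)*(d + 7)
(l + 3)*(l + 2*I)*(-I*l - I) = -I*l^3 + 2*l^2 - 4*I*l^2 + 8*l - 3*I*l + 6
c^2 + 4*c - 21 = (c - 3)*(c + 7)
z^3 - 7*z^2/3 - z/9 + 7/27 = (z - 7/3)*(z - 1/3)*(z + 1/3)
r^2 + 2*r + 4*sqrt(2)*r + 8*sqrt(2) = (r + 2)*(r + 4*sqrt(2))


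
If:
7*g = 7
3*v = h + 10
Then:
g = 1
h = 3*v - 10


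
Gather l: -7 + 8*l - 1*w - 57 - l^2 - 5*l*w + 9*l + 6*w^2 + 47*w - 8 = -l^2 + l*(17 - 5*w) + 6*w^2 + 46*w - 72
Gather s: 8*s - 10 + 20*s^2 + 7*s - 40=20*s^2 + 15*s - 50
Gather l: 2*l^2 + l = 2*l^2 + l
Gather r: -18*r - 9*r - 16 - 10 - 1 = -27*r - 27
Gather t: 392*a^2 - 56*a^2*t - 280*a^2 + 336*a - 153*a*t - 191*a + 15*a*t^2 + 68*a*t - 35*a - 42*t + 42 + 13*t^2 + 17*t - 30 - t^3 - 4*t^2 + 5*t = 112*a^2 + 110*a - t^3 + t^2*(15*a + 9) + t*(-56*a^2 - 85*a - 20) + 12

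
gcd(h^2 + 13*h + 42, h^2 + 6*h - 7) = h + 7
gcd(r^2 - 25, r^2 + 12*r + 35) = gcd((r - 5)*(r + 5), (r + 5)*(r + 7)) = r + 5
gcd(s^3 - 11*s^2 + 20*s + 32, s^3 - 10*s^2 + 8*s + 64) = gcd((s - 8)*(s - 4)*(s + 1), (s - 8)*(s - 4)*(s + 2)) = s^2 - 12*s + 32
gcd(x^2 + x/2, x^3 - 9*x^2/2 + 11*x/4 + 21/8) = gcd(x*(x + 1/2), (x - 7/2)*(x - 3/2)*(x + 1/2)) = x + 1/2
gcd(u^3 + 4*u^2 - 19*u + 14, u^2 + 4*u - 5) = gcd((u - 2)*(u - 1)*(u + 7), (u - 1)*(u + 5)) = u - 1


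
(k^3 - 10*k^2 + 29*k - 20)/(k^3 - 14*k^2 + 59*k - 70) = (k^2 - 5*k + 4)/(k^2 - 9*k + 14)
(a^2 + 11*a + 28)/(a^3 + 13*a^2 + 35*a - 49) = (a + 4)/(a^2 + 6*a - 7)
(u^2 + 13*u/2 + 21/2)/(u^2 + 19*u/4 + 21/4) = 2*(2*u + 7)/(4*u + 7)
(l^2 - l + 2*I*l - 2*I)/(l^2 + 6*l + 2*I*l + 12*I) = (l - 1)/(l + 6)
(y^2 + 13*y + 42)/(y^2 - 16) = (y^2 + 13*y + 42)/(y^2 - 16)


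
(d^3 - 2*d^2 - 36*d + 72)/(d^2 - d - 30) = (d^2 + 4*d - 12)/(d + 5)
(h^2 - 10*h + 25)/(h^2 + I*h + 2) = (h^2 - 10*h + 25)/(h^2 + I*h + 2)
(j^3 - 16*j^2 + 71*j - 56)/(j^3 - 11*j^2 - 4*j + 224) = (j - 1)/(j + 4)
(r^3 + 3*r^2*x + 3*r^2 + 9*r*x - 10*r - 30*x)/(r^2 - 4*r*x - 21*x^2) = (-r^2 - 3*r + 10)/(-r + 7*x)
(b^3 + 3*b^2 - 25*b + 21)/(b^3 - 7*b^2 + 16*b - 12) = (b^2 + 6*b - 7)/(b^2 - 4*b + 4)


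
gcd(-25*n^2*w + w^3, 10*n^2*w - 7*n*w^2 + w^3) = -5*n*w + w^2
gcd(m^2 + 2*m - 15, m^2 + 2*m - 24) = 1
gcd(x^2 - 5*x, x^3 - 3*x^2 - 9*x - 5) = x - 5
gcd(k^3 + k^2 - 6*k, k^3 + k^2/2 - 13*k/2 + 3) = k^2 + k - 6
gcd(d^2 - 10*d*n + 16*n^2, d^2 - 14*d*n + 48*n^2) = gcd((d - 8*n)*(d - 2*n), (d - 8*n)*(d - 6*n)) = d - 8*n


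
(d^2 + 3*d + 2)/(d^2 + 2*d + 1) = (d + 2)/(d + 1)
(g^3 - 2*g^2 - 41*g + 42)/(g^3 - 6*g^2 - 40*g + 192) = (g^2 - 8*g + 7)/(g^2 - 12*g + 32)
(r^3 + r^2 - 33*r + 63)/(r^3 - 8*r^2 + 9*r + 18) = (r^2 + 4*r - 21)/(r^2 - 5*r - 6)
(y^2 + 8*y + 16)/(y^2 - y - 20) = (y + 4)/(y - 5)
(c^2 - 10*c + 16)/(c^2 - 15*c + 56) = (c - 2)/(c - 7)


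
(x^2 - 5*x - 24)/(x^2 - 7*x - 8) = (x + 3)/(x + 1)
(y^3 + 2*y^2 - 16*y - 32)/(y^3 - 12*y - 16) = (y + 4)/(y + 2)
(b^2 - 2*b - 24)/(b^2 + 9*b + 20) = (b - 6)/(b + 5)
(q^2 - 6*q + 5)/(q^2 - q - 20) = (q - 1)/(q + 4)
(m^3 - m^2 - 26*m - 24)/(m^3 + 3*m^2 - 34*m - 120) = (m + 1)/(m + 5)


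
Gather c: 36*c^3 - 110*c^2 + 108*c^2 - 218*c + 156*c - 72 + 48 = 36*c^3 - 2*c^2 - 62*c - 24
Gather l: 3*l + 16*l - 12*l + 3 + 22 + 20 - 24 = 7*l + 21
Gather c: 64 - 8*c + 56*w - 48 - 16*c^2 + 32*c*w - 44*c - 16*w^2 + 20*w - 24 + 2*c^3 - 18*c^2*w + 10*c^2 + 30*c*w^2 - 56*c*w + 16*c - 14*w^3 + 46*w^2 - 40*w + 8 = 2*c^3 + c^2*(-18*w - 6) + c*(30*w^2 - 24*w - 36) - 14*w^3 + 30*w^2 + 36*w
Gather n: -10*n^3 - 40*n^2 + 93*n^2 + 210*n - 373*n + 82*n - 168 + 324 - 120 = -10*n^3 + 53*n^2 - 81*n + 36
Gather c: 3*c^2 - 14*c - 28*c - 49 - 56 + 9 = 3*c^2 - 42*c - 96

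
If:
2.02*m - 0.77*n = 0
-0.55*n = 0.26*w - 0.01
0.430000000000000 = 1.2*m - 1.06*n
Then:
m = -0.27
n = -0.71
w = 1.55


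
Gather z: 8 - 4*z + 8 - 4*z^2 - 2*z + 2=-4*z^2 - 6*z + 18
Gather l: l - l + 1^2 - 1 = 0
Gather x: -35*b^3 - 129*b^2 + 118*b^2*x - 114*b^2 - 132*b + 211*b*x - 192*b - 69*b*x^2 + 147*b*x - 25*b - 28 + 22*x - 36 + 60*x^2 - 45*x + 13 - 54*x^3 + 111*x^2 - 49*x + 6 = -35*b^3 - 243*b^2 - 349*b - 54*x^3 + x^2*(171 - 69*b) + x*(118*b^2 + 358*b - 72) - 45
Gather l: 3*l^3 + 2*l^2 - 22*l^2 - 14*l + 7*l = 3*l^3 - 20*l^2 - 7*l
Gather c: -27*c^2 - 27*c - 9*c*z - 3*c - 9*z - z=-27*c^2 + c*(-9*z - 30) - 10*z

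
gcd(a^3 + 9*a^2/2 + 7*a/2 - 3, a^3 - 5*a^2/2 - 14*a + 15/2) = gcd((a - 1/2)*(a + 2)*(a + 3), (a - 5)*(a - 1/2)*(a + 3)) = a^2 + 5*a/2 - 3/2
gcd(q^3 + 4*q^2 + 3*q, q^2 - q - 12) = q + 3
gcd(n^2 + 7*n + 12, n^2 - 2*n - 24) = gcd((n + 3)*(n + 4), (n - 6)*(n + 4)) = n + 4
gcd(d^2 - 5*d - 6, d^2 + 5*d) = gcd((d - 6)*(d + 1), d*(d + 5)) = 1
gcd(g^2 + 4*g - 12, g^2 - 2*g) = g - 2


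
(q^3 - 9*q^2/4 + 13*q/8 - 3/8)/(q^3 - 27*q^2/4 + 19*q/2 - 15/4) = (q - 1/2)/(q - 5)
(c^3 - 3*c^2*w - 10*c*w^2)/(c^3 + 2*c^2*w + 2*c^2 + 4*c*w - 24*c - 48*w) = c*(c - 5*w)/(c^2 + 2*c - 24)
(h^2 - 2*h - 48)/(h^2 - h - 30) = (-h^2 + 2*h + 48)/(-h^2 + h + 30)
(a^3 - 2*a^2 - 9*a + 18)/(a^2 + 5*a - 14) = (a^2 - 9)/(a + 7)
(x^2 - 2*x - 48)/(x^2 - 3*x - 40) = (x + 6)/(x + 5)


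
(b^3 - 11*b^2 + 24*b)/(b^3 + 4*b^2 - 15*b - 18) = b*(b - 8)/(b^2 + 7*b + 6)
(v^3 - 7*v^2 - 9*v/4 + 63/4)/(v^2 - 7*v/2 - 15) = (-4*v^3 + 28*v^2 + 9*v - 63)/(2*(-2*v^2 + 7*v + 30))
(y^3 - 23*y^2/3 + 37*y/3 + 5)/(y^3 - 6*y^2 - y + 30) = (y + 1/3)/(y + 2)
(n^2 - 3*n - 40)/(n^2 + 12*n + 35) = (n - 8)/(n + 7)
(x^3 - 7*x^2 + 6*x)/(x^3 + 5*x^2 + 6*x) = (x^2 - 7*x + 6)/(x^2 + 5*x + 6)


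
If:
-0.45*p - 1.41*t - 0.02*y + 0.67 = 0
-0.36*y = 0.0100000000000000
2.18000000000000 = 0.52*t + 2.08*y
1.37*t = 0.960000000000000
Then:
No Solution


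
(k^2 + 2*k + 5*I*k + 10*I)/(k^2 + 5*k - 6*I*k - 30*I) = (k^2 + k*(2 + 5*I) + 10*I)/(k^2 + k*(5 - 6*I) - 30*I)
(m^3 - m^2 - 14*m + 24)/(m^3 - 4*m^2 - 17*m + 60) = (m - 2)/(m - 5)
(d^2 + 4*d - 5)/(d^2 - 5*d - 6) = (-d^2 - 4*d + 5)/(-d^2 + 5*d + 6)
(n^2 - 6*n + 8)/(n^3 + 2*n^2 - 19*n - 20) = (n - 2)/(n^2 + 6*n + 5)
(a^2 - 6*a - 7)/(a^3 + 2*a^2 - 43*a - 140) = (a + 1)/(a^2 + 9*a + 20)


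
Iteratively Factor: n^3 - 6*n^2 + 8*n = (n)*(n^2 - 6*n + 8) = n*(n - 4)*(n - 2)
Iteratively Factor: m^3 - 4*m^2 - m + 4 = (m - 4)*(m^2 - 1) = (m - 4)*(m + 1)*(m - 1)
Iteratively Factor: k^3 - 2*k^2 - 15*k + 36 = (k + 4)*(k^2 - 6*k + 9) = (k - 3)*(k + 4)*(k - 3)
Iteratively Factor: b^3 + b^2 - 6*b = (b - 2)*(b^2 + 3*b) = b*(b - 2)*(b + 3)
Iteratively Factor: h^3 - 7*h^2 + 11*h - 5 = (h - 1)*(h^2 - 6*h + 5) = (h - 5)*(h - 1)*(h - 1)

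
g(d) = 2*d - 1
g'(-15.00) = 2.00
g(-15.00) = -31.00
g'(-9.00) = 2.00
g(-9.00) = -19.00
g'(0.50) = 2.00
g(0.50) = 0.00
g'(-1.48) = 2.00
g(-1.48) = -3.96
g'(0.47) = 2.00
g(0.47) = -0.06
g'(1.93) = 2.00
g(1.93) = 2.86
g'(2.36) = 2.00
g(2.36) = 3.72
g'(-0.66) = 2.00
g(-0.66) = -2.32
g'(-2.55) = 2.00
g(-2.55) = -6.10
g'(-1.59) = 2.00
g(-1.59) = -4.18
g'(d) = 2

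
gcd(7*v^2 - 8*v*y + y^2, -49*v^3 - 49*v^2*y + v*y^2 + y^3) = -7*v + y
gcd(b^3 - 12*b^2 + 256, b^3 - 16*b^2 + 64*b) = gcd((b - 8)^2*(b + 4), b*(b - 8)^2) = b^2 - 16*b + 64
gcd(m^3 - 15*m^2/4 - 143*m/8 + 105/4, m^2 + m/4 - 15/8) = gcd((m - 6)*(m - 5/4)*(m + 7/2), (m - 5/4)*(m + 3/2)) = m - 5/4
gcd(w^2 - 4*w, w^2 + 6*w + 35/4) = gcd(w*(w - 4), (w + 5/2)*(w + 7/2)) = 1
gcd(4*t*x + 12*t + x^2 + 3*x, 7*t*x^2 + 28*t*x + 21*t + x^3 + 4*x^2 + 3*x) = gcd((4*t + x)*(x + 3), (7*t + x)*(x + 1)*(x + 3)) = x + 3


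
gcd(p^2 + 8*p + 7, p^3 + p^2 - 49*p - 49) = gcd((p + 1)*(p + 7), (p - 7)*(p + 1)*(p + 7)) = p^2 + 8*p + 7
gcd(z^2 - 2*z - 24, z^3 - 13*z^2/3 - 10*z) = z - 6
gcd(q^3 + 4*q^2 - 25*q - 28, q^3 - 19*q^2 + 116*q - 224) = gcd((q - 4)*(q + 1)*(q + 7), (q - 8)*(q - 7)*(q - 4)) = q - 4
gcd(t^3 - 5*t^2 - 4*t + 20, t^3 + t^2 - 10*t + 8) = t - 2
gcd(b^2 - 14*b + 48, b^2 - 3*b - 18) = b - 6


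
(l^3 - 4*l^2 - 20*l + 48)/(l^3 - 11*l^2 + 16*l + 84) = (l^2 + 2*l - 8)/(l^2 - 5*l - 14)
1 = 1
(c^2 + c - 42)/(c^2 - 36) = (c + 7)/(c + 6)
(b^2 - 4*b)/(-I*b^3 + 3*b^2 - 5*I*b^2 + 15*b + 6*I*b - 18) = I*b*(b - 4)/(b^3 + b^2*(5 + 3*I) + 3*b*(-2 + 5*I) - 18*I)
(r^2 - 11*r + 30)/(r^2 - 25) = (r - 6)/(r + 5)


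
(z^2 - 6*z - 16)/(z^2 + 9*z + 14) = (z - 8)/(z + 7)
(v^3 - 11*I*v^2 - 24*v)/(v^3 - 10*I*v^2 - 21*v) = (v - 8*I)/(v - 7*I)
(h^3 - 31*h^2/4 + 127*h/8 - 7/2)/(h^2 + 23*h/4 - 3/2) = (h^2 - 15*h/2 + 14)/(h + 6)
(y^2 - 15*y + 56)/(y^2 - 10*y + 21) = (y - 8)/(y - 3)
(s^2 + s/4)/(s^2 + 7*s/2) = (4*s + 1)/(2*(2*s + 7))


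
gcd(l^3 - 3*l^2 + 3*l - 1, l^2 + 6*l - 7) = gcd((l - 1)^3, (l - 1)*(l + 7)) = l - 1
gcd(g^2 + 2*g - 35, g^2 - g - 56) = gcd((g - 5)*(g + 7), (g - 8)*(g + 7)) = g + 7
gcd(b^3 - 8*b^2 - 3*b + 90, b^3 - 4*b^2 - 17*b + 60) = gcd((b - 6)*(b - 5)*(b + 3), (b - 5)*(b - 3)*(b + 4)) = b - 5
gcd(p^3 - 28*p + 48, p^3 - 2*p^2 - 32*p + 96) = p^2 + 2*p - 24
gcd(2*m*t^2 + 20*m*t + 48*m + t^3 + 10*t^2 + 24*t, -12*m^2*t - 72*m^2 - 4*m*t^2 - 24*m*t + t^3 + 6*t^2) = 2*m*t + 12*m + t^2 + 6*t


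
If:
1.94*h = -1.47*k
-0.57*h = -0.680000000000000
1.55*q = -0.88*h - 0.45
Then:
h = 1.19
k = -1.57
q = -0.97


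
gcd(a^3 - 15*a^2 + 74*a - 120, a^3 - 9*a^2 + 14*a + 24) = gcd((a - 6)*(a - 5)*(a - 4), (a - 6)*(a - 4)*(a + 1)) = a^2 - 10*a + 24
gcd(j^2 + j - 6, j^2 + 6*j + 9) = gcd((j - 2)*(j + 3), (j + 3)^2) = j + 3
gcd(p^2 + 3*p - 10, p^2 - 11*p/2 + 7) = p - 2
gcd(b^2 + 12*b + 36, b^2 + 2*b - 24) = b + 6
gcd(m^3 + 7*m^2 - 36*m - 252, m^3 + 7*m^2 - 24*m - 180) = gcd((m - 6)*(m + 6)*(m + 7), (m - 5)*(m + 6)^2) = m + 6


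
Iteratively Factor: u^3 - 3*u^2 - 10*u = (u + 2)*(u^2 - 5*u) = u*(u + 2)*(u - 5)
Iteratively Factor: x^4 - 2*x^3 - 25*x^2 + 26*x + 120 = (x - 3)*(x^3 + x^2 - 22*x - 40) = (x - 3)*(x + 2)*(x^2 - x - 20) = (x - 3)*(x + 2)*(x + 4)*(x - 5)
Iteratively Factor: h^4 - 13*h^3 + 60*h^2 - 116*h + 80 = (h - 2)*(h^3 - 11*h^2 + 38*h - 40) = (h - 5)*(h - 2)*(h^2 - 6*h + 8) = (h - 5)*(h - 4)*(h - 2)*(h - 2)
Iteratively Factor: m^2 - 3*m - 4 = (m + 1)*(m - 4)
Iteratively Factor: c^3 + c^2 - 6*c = (c)*(c^2 + c - 6) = c*(c + 3)*(c - 2)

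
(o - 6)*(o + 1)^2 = o^3 - 4*o^2 - 11*o - 6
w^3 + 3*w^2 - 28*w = w*(w - 4)*(w + 7)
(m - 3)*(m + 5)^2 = m^3 + 7*m^2 - 5*m - 75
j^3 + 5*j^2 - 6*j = j*(j - 1)*(j + 6)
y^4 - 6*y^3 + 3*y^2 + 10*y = y*(y - 5)*(y - 2)*(y + 1)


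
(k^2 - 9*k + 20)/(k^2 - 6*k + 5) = (k - 4)/(k - 1)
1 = 1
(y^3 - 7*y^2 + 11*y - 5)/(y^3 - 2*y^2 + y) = (y - 5)/y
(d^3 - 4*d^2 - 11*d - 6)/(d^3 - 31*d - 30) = (d + 1)/(d + 5)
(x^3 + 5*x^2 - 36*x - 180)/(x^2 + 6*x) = x - 1 - 30/x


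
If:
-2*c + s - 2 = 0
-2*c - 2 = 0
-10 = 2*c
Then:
No Solution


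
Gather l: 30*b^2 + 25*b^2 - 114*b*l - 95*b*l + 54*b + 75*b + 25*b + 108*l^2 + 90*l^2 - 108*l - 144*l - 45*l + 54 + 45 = 55*b^2 + 154*b + 198*l^2 + l*(-209*b - 297) + 99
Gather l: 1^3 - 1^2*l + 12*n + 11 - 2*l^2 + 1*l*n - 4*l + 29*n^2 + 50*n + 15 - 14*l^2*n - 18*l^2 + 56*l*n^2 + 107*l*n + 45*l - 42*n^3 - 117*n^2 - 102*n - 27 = l^2*(-14*n - 20) + l*(56*n^2 + 108*n + 40) - 42*n^3 - 88*n^2 - 40*n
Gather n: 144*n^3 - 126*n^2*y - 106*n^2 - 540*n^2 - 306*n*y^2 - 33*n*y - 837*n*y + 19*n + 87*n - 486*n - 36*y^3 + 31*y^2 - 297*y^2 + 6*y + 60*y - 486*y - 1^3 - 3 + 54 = 144*n^3 + n^2*(-126*y - 646) + n*(-306*y^2 - 870*y - 380) - 36*y^3 - 266*y^2 - 420*y + 50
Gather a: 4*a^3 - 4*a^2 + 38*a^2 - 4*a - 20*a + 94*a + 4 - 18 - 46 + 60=4*a^3 + 34*a^2 + 70*a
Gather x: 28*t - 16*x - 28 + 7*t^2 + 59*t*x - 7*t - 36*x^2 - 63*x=7*t^2 + 21*t - 36*x^2 + x*(59*t - 79) - 28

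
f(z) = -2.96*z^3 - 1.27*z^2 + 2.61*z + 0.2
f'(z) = -8.88*z^2 - 2.54*z + 2.61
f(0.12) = 0.49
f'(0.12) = 2.18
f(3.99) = -197.63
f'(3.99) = -148.90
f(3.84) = -176.11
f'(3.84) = -138.08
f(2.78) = -65.95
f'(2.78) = -73.08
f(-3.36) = 89.37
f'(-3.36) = -89.11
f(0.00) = 0.20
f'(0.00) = 2.61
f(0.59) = 0.69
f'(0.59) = -1.98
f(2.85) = -71.20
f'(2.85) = -76.76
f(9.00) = -2237.02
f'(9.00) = -739.53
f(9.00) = -2237.02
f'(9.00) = -739.53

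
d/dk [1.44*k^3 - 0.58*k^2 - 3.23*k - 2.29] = 4.32*k^2 - 1.16*k - 3.23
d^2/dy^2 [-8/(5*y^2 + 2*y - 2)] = 16*(25*y^2 + 10*y - 4*(5*y + 1)^2 - 10)/(5*y^2 + 2*y - 2)^3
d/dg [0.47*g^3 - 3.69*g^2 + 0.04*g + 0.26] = 1.41*g^2 - 7.38*g + 0.04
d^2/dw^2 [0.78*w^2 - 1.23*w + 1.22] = 1.56000000000000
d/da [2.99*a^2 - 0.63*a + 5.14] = 5.98*a - 0.63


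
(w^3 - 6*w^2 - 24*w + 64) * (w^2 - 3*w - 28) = w^5 - 9*w^4 - 34*w^3 + 304*w^2 + 480*w - 1792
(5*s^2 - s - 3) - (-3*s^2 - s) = 8*s^2 - 3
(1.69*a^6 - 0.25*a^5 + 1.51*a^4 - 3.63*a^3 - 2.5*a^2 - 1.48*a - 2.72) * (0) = 0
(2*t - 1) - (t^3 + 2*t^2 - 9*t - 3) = -t^3 - 2*t^2 + 11*t + 2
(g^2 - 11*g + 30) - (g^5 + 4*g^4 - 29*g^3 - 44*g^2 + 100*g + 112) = -g^5 - 4*g^4 + 29*g^3 + 45*g^2 - 111*g - 82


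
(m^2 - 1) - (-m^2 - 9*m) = 2*m^2 + 9*m - 1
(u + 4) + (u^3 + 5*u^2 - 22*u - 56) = u^3 + 5*u^2 - 21*u - 52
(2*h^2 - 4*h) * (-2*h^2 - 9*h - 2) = -4*h^4 - 10*h^3 + 32*h^2 + 8*h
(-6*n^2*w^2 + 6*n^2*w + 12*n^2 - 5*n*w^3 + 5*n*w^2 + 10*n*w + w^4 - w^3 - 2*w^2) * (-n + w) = 6*n^3*w^2 - 6*n^3*w - 12*n^3 - n^2*w^3 + n^2*w^2 + 2*n^2*w - 6*n*w^4 + 6*n*w^3 + 12*n*w^2 + w^5 - w^4 - 2*w^3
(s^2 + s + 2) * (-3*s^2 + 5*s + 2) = -3*s^4 + 2*s^3 + s^2 + 12*s + 4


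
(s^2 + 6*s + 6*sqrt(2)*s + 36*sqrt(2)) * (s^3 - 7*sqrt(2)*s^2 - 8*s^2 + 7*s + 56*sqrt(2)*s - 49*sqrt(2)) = s^5 - 2*s^4 - sqrt(2)*s^4 - 125*s^3 + 2*sqrt(2)*s^3 + 41*sqrt(2)*s^2 + 210*s^2 - 42*sqrt(2)*s + 3444*s - 3528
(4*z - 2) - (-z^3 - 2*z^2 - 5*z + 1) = z^3 + 2*z^2 + 9*z - 3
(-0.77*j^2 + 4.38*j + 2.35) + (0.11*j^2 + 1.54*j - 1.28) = -0.66*j^2 + 5.92*j + 1.07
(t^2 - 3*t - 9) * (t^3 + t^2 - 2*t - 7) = t^5 - 2*t^4 - 14*t^3 - 10*t^2 + 39*t + 63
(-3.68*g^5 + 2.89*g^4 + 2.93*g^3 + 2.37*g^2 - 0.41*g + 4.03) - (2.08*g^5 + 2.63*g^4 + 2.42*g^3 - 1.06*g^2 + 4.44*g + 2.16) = -5.76*g^5 + 0.26*g^4 + 0.51*g^3 + 3.43*g^2 - 4.85*g + 1.87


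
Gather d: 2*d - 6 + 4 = 2*d - 2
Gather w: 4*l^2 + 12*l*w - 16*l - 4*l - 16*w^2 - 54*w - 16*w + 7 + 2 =4*l^2 - 20*l - 16*w^2 + w*(12*l - 70) + 9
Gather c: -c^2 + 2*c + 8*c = -c^2 + 10*c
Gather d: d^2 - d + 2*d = d^2 + d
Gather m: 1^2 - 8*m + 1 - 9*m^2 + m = -9*m^2 - 7*m + 2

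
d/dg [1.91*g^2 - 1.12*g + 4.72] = 3.82*g - 1.12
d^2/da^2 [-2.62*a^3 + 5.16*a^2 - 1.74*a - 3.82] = 10.32 - 15.72*a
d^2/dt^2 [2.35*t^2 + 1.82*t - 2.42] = 4.70000000000000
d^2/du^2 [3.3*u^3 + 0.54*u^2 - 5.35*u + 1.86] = 19.8*u + 1.08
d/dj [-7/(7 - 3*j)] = -21/(3*j - 7)^2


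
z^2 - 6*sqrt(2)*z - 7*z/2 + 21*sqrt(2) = (z - 7/2)*(z - 6*sqrt(2))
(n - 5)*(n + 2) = n^2 - 3*n - 10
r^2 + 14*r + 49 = (r + 7)^2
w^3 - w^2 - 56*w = w*(w - 8)*(w + 7)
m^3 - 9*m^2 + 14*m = m*(m - 7)*(m - 2)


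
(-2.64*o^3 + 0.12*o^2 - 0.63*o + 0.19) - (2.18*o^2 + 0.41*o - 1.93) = -2.64*o^3 - 2.06*o^2 - 1.04*o + 2.12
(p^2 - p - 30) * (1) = p^2 - p - 30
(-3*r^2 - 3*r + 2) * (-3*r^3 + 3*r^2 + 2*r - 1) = 9*r^5 - 21*r^3 + 3*r^2 + 7*r - 2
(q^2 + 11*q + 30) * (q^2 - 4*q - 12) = q^4 + 7*q^3 - 26*q^2 - 252*q - 360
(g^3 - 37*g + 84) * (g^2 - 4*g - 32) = g^5 - 4*g^4 - 69*g^3 + 232*g^2 + 848*g - 2688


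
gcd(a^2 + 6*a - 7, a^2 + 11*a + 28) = a + 7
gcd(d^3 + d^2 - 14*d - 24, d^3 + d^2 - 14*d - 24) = d^3 + d^2 - 14*d - 24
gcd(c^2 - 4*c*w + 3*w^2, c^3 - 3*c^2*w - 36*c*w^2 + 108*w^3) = -c + 3*w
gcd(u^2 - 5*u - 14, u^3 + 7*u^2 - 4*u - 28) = u + 2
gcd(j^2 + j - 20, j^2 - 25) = j + 5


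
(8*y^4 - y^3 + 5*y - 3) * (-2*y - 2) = -16*y^5 - 14*y^4 + 2*y^3 - 10*y^2 - 4*y + 6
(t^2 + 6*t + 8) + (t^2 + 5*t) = 2*t^2 + 11*t + 8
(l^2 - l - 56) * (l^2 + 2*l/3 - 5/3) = l^4 - l^3/3 - 175*l^2/3 - 107*l/3 + 280/3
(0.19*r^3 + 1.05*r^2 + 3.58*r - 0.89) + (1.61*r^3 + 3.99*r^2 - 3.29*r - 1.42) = 1.8*r^3 + 5.04*r^2 + 0.29*r - 2.31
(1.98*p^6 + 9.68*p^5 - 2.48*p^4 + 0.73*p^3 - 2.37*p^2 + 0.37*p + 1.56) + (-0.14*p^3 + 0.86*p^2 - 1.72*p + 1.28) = 1.98*p^6 + 9.68*p^5 - 2.48*p^4 + 0.59*p^3 - 1.51*p^2 - 1.35*p + 2.84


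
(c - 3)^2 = c^2 - 6*c + 9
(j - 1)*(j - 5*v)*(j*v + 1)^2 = j^4*v^2 - 5*j^3*v^3 - j^3*v^2 + 2*j^3*v + 5*j^2*v^3 - 10*j^2*v^2 - 2*j^2*v + j^2 + 10*j*v^2 - 5*j*v - j + 5*v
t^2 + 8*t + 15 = (t + 3)*(t + 5)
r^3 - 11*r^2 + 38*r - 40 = (r - 5)*(r - 4)*(r - 2)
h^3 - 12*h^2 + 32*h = h*(h - 8)*(h - 4)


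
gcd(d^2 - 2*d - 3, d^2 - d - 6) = d - 3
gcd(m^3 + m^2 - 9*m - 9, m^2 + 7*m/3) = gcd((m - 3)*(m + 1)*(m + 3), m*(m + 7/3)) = 1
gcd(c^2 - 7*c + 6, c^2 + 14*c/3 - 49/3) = 1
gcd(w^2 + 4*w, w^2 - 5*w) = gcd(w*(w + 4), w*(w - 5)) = w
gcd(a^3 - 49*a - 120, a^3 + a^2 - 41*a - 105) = a^2 + 8*a + 15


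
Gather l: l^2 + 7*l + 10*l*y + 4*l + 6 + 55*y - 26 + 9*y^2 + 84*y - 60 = l^2 + l*(10*y + 11) + 9*y^2 + 139*y - 80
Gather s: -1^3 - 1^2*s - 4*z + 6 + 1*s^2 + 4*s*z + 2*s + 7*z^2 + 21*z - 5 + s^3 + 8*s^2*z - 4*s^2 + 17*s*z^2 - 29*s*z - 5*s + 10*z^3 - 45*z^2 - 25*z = s^3 + s^2*(8*z - 3) + s*(17*z^2 - 25*z - 4) + 10*z^3 - 38*z^2 - 8*z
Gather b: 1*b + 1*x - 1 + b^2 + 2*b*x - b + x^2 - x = b^2 + 2*b*x + x^2 - 1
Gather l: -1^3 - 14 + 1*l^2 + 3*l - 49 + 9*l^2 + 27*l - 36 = 10*l^2 + 30*l - 100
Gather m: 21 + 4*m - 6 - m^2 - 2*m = -m^2 + 2*m + 15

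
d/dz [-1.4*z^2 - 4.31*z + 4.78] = -2.8*z - 4.31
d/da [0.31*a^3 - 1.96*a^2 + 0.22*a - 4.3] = 0.93*a^2 - 3.92*a + 0.22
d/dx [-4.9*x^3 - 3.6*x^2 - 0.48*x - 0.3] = -14.7*x^2 - 7.2*x - 0.48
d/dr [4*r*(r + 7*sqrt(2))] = 8*r + 28*sqrt(2)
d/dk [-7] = 0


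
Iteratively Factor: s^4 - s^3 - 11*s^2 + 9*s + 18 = (s - 3)*(s^3 + 2*s^2 - 5*s - 6) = (s - 3)*(s - 2)*(s^2 + 4*s + 3) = (s - 3)*(s - 2)*(s + 1)*(s + 3)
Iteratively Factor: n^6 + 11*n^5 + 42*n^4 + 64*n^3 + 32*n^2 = (n + 1)*(n^5 + 10*n^4 + 32*n^3 + 32*n^2) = n*(n + 1)*(n^4 + 10*n^3 + 32*n^2 + 32*n) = n*(n + 1)*(n + 4)*(n^3 + 6*n^2 + 8*n) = n*(n + 1)*(n + 4)^2*(n^2 + 2*n) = n*(n + 1)*(n + 2)*(n + 4)^2*(n)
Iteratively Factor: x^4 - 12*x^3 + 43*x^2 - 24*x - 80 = (x - 4)*(x^3 - 8*x^2 + 11*x + 20) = (x - 4)*(x + 1)*(x^2 - 9*x + 20) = (x - 4)^2*(x + 1)*(x - 5)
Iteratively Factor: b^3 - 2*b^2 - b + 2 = (b + 1)*(b^2 - 3*b + 2) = (b - 1)*(b + 1)*(b - 2)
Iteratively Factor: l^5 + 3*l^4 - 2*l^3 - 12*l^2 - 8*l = (l + 2)*(l^4 + l^3 - 4*l^2 - 4*l) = (l + 1)*(l + 2)*(l^3 - 4*l) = (l + 1)*(l + 2)^2*(l^2 - 2*l) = (l - 2)*(l + 1)*(l + 2)^2*(l)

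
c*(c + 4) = c^2 + 4*c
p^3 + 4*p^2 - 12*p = p*(p - 2)*(p + 6)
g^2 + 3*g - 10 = (g - 2)*(g + 5)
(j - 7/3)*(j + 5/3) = j^2 - 2*j/3 - 35/9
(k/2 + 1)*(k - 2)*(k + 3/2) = k^3/2 + 3*k^2/4 - 2*k - 3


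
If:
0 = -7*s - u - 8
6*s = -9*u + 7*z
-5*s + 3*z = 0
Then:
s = -108/103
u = -68/103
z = -180/103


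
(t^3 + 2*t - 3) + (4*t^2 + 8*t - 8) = t^3 + 4*t^2 + 10*t - 11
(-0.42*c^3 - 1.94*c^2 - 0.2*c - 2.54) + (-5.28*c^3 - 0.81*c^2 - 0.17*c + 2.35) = -5.7*c^3 - 2.75*c^2 - 0.37*c - 0.19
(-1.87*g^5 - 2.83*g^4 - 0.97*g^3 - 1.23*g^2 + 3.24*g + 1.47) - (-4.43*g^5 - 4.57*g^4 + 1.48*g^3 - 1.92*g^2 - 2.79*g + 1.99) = 2.56*g^5 + 1.74*g^4 - 2.45*g^3 + 0.69*g^2 + 6.03*g - 0.52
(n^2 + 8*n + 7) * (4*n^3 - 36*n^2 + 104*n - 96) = 4*n^5 - 4*n^4 - 156*n^3 + 484*n^2 - 40*n - 672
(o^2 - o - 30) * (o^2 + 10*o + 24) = o^4 + 9*o^3 - 16*o^2 - 324*o - 720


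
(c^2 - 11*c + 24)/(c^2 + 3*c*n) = (c^2 - 11*c + 24)/(c*(c + 3*n))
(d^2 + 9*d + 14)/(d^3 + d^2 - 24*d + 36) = (d^2 + 9*d + 14)/(d^3 + d^2 - 24*d + 36)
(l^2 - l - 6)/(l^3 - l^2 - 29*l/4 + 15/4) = 4*(l + 2)/(4*l^2 + 8*l - 5)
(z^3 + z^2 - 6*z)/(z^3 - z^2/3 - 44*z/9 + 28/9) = 9*z*(z + 3)/(9*z^2 + 15*z - 14)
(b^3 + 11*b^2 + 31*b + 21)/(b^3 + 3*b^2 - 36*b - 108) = (b^2 + 8*b + 7)/(b^2 - 36)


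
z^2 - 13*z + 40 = (z - 8)*(z - 5)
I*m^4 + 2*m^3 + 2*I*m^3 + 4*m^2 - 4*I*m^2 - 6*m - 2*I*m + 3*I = (m + 3)*(m - I)^2*(I*m - I)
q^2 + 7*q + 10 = (q + 2)*(q + 5)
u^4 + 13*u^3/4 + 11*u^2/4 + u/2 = u*(u + 1/4)*(u + 1)*(u + 2)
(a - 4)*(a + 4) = a^2 - 16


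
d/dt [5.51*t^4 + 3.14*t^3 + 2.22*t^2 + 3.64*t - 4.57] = 22.04*t^3 + 9.42*t^2 + 4.44*t + 3.64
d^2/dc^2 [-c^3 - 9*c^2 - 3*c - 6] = -6*c - 18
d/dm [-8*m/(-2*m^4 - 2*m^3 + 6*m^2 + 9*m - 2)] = 16*(-3*m^4 - 2*m^3 + 3*m^2 + 1)/(4*m^8 + 8*m^7 - 20*m^6 - 60*m^5 + 8*m^4 + 116*m^3 + 57*m^2 - 36*m + 4)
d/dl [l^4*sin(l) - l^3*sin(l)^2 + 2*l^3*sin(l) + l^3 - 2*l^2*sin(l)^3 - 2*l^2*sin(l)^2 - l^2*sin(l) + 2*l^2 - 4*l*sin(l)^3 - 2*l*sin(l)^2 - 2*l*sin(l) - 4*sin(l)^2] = l^4*cos(l) + 4*l^3*sin(l) - l^3*sin(2*l) + 2*l^3*cos(l) + 6*l^2*sin(l) - 2*l^2*sin(2*l) - 5*l^2*cos(l)/2 + 3*l^2*cos(2*l)/2 + 3*l^2*cos(3*l)/2 + 3*l^2/2 - 3*l*sin(l) + l*sin(3*l) - 2*sqrt(2)*l*sin(l + pi/4) - 3*l*cos(l) + 3*l*cos(3*l) + 2*sqrt(2)*l*cos(2*l + pi/4) + 2*l - 5*sin(l) - 4*sin(2*l) + sin(3*l) + cos(2*l) - 1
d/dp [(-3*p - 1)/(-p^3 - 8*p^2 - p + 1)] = (3*p^3 + 24*p^2 + 3*p - (3*p + 1)*(3*p^2 + 16*p + 1) - 3)/(p^3 + 8*p^2 + p - 1)^2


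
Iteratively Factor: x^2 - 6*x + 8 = (x - 2)*(x - 4)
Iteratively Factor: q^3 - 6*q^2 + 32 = (q - 4)*(q^2 - 2*q - 8) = (q - 4)*(q + 2)*(q - 4)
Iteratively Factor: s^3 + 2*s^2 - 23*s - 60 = (s + 3)*(s^2 - s - 20) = (s - 5)*(s + 3)*(s + 4)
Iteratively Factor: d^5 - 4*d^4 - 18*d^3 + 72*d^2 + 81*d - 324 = (d - 3)*(d^4 - d^3 - 21*d^2 + 9*d + 108) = (d - 3)*(d + 3)*(d^3 - 4*d^2 - 9*d + 36) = (d - 3)^2*(d + 3)*(d^2 - d - 12) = (d - 4)*(d - 3)^2*(d + 3)*(d + 3)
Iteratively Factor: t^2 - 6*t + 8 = (t - 4)*(t - 2)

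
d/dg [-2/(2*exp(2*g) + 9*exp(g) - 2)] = (8*exp(g) + 18)*exp(g)/(2*exp(2*g) + 9*exp(g) - 2)^2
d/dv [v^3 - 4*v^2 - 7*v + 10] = 3*v^2 - 8*v - 7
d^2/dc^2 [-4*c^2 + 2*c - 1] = -8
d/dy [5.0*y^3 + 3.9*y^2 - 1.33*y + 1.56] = 15.0*y^2 + 7.8*y - 1.33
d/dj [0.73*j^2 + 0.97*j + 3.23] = 1.46*j + 0.97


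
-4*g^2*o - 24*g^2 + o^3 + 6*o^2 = (-2*g + o)*(2*g + o)*(o + 6)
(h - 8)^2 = h^2 - 16*h + 64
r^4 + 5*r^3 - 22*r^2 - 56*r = r*(r - 4)*(r + 2)*(r + 7)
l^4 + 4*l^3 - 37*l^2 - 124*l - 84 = (l - 6)*(l + 1)*(l + 2)*(l + 7)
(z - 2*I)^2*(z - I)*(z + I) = z^4 - 4*I*z^3 - 3*z^2 - 4*I*z - 4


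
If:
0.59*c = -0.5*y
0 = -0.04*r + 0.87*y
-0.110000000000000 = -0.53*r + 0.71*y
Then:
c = -0.01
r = 0.22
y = 0.01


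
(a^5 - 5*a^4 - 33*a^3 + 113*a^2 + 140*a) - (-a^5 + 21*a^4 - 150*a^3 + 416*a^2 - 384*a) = 2*a^5 - 26*a^4 + 117*a^3 - 303*a^2 + 524*a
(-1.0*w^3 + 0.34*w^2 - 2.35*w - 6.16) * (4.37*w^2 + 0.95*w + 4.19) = -4.37*w^5 + 0.5358*w^4 - 14.1365*w^3 - 27.7271*w^2 - 15.6985*w - 25.8104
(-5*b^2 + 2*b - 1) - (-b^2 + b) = -4*b^2 + b - 1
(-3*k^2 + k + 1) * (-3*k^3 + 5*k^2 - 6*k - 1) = 9*k^5 - 18*k^4 + 20*k^3 + 2*k^2 - 7*k - 1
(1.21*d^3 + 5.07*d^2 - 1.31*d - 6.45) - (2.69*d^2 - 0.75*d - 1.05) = 1.21*d^3 + 2.38*d^2 - 0.56*d - 5.4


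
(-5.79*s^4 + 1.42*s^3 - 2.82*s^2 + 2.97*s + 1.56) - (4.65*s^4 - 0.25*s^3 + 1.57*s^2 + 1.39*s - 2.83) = -10.44*s^4 + 1.67*s^3 - 4.39*s^2 + 1.58*s + 4.39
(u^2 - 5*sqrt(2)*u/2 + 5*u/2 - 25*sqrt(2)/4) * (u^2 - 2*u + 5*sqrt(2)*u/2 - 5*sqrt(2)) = u^4 + u^3/2 - 35*u^2/2 - 25*u/4 + 125/2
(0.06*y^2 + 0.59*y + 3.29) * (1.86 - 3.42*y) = -0.2052*y^3 - 1.9062*y^2 - 10.1544*y + 6.1194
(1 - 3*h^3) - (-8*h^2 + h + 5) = -3*h^3 + 8*h^2 - h - 4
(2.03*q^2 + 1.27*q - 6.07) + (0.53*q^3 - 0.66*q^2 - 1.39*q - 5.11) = 0.53*q^3 + 1.37*q^2 - 0.12*q - 11.18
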